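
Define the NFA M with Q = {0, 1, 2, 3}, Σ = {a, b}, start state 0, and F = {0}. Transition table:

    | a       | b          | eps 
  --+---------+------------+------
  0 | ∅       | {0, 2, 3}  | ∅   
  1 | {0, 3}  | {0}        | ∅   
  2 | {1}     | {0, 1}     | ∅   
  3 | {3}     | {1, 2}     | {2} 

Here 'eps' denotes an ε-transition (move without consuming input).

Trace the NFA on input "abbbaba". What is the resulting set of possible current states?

Start in {0}.
Read 'a': 0→∅; now ∅.
The set is empty and remains empty for the remaining 6 symbols.

∅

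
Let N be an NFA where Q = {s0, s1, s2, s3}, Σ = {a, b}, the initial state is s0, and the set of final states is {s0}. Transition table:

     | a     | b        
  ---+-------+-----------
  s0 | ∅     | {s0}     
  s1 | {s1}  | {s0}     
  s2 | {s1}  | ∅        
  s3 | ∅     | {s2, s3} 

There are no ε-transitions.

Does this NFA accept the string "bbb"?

Yes

Start in {s0}.
Read 'b': {s0} → {s0}.
Read 'b': {s0} → {s0}.
Read 'b': {s0} → {s0}.
The final set {s0} contains the accepting state s0.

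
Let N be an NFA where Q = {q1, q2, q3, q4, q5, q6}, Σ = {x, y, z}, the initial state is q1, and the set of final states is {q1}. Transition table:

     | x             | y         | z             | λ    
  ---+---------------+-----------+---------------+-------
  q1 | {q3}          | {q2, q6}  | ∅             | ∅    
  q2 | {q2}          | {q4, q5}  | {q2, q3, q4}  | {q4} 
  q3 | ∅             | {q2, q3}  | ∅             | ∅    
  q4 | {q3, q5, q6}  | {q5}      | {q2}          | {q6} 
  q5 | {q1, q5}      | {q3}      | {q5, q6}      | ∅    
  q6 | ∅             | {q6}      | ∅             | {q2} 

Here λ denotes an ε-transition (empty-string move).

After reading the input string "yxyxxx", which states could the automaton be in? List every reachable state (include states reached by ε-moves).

Start in {q1}.
Read 'y': q1→{q2, q6}; union {q2, q6}; ε-closure = {q2, q4, q6}.
Read 'x': q2→{q2}, q4→{q3, q5, q6}, q6→∅; union {q2, q3, q5, q6}; ε-closure = {q2, q3, q4, q5, q6}.
Read 'y': q2→{q4, q5}, q3→{q2, q3}, q4→{q5}, q5→{q3}, q6→{q6}; now {q2, q3, q4, q5, q6}.
Read 'x': q2→{q2}, q3→∅, q4→{q3, q5, q6}, q5→{q1, q5}, q6→∅; union {q1, q2, q3, q5, q6}; ε-closure = {q1, q2, q3, q4, q5, q6}.
Read 'x': q1→{q3}, q2→{q2}, q3→∅, q4→{q3, q5, q6}, q5→{q1, q5}, q6→∅; union {q1, q2, q3, q5, q6}; ε-closure = {q1, q2, q3, q4, q5, q6}.
Read 'x': q1→{q3}, q2→{q2}, q3→∅, q4→{q3, q5, q6}, q5→{q1, q5}, q6→∅; union {q1, q2, q3, q5, q6}; ε-closure = {q1, q2, q3, q4, q5, q6}.

{q1, q2, q3, q4, q5, q6}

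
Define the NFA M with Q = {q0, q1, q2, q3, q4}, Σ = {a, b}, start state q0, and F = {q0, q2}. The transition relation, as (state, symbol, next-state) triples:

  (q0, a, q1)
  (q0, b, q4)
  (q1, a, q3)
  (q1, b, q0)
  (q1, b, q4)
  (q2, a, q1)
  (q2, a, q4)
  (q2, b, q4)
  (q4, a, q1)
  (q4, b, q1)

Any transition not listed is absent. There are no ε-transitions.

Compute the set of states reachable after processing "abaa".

{q3}

Start in {q0}.
Read 'a': q0→{q1}; now {q1}.
Read 'b': q1→{q0, q4}; now {q0, q4}.
Read 'a': q0→{q1}, q4→{q1}; now {q1}.
Read 'a': q1→{q3}; now {q3}.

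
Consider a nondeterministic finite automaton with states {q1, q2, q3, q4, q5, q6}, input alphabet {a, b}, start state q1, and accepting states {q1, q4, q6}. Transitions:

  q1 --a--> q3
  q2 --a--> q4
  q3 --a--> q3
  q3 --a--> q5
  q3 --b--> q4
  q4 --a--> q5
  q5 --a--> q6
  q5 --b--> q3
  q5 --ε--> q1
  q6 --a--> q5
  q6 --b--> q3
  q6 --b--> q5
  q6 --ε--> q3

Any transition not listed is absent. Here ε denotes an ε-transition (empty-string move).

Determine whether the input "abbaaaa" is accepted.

Start in {q1}.
Read 'a': {q1} → {q3}.
Read 'b': {q3} → {q4}.
Read 'b': {q4} → ∅.
The set is empty and remains empty for the remaining 4 symbols.
The final set ∅ contains no accepting state.

No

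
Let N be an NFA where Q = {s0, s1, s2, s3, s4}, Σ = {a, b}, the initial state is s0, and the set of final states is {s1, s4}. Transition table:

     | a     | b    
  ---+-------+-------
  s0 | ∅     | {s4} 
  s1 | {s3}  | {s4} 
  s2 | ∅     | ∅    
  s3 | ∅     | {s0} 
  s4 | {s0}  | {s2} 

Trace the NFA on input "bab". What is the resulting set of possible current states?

Start in {s0}.
Read 'b': s0→{s4}; now {s4}.
Read 'a': s4→{s0}; now {s0}.
Read 'b': s0→{s4}; now {s4}.

{s4}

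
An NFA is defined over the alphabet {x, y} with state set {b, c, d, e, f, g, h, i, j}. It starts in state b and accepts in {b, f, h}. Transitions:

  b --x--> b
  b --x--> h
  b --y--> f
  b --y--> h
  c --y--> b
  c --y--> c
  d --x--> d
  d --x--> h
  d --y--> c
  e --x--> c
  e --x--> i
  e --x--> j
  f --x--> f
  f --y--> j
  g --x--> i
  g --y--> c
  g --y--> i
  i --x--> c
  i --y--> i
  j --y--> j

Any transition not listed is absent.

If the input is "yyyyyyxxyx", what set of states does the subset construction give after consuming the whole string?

Start in {b}.
Read 'y': b→{f, h}; now {f, h}.
Read 'y': f→{j}, h→∅; now {j}.
Read 'y': j→{j}; now {j}.
Read 'y': j→{j}; now {j}.
Read 'y': j→{j}; now {j}.
Read 'y': j→{j}; now {j}.
Read 'x': j→∅; now ∅.
The set is empty and remains empty for the remaining 3 symbols.

∅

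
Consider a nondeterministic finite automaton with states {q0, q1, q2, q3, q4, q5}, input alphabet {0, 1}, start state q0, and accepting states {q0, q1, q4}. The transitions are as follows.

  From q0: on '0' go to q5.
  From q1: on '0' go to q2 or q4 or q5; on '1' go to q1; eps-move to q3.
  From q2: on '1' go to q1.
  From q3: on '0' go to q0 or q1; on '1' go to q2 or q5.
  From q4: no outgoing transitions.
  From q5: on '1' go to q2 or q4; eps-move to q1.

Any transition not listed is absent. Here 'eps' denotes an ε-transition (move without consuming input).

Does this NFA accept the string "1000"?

No

Start in {q0}.
Read '1': q0→∅; now ∅.
The set is empty and remains empty for the remaining 3 symbols.
The final set ∅ contains no accepting state.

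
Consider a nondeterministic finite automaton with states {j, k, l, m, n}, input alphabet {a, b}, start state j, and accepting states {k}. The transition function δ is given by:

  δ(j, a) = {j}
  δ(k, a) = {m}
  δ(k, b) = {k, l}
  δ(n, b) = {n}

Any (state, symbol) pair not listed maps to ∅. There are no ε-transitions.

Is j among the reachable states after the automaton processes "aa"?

Start in {j}.
Read 'a': j→{j}; now {j}.
Read 'a': j→{j}; now {j}.
State j is in {j}.

Yes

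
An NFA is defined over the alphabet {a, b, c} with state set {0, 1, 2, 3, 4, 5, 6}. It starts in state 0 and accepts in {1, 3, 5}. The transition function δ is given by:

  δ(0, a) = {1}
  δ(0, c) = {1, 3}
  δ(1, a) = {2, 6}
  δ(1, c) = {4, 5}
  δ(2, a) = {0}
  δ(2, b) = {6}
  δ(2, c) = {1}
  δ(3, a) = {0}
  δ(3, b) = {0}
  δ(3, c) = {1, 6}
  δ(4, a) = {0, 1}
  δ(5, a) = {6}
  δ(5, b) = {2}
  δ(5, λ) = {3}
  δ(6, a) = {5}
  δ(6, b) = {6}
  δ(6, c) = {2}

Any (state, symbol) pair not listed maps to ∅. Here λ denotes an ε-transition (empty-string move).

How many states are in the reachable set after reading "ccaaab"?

3

Start in {0}.
Read 'c': 0→{1, 3}; now {1, 3}.
Read 'c': 1→{4, 5}, 3→{1, 6}; union {1, 4, 5, 6}; ε-closure = {1, 3, 4, 5, 6}.
Read 'a': 1→{2, 6}, 3→{0}, 4→{0, 1}, 5→{6}, 6→{5}; union {0, 1, 2, 5, 6}; ε-closure = {0, 1, 2, 3, 5, 6}.
Read 'a': 0→{1}, 1→{2, 6}, 2→{0}, 3→{0}, 5→{6}, 6→{5}; union {0, 1, 2, 5, 6}; ε-closure = {0, 1, 2, 3, 5, 6}.
Read 'a': 0→{1}, 1→{2, 6}, 2→{0}, 3→{0}, 5→{6}, 6→{5}; union {0, 1, 2, 5, 6}; ε-closure = {0, 1, 2, 3, 5, 6}.
Read 'b': 0→∅, 1→∅, 2→{6}, 3→{0}, 5→{2}, 6→{6}; now {0, 2, 6}.
That set has 3 states.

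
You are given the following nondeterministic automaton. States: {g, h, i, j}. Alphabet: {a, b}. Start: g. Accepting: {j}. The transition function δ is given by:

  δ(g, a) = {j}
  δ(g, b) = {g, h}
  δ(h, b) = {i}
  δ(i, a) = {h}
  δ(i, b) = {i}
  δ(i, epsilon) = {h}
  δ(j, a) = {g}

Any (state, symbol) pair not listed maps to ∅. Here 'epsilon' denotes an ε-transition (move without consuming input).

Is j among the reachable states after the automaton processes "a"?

Start in {g}.
Read 'a': g→{j}; now {j}.
State j is in {j}.

Yes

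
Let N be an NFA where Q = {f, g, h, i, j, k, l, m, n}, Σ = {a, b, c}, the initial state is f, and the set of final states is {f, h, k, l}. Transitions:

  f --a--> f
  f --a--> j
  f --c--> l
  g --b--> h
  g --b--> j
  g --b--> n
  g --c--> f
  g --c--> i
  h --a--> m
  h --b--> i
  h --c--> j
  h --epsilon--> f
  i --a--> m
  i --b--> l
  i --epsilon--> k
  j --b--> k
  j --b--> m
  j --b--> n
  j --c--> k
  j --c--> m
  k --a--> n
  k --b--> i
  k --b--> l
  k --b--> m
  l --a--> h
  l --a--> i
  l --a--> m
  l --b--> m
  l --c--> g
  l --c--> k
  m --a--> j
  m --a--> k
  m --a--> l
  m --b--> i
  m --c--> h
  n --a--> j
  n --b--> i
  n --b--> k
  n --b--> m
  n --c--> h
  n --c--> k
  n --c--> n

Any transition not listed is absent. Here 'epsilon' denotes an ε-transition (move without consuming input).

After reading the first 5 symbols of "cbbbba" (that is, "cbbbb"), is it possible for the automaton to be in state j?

No

Start in {f}.
Read 'c': f→{l}; now {l}.
Read 'b': l→{m}; now {m}.
Read 'b': m→{i}; union {i}; ε-closure = {i, k}.
Read 'b': i→{l}, k→{i, l, m}; union {i, l, m}; ε-closure = {i, k, l, m}.
Read 'b': i→{l}, k→{i, l, m}, l→{m}, m→{i}; union {i, l, m}; ε-closure = {i, k, l, m}.
State j is not in {i, k, l, m}.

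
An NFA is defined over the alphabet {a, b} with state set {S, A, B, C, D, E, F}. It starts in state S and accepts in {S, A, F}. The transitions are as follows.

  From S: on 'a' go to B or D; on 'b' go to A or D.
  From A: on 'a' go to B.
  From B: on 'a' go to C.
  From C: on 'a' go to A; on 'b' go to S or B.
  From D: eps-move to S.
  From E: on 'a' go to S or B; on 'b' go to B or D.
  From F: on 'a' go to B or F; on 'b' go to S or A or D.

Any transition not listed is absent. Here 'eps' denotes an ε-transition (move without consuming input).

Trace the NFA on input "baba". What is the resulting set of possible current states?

Start in {S}.
Read 'b': {S} → {S, A, D}.
Read 'a': {S, A, D} → {S, B, D}.
Read 'b': {S, B, D} → {S, A, D}.
Read 'a': {S, A, D} → {S, B, D}.

{S, B, D}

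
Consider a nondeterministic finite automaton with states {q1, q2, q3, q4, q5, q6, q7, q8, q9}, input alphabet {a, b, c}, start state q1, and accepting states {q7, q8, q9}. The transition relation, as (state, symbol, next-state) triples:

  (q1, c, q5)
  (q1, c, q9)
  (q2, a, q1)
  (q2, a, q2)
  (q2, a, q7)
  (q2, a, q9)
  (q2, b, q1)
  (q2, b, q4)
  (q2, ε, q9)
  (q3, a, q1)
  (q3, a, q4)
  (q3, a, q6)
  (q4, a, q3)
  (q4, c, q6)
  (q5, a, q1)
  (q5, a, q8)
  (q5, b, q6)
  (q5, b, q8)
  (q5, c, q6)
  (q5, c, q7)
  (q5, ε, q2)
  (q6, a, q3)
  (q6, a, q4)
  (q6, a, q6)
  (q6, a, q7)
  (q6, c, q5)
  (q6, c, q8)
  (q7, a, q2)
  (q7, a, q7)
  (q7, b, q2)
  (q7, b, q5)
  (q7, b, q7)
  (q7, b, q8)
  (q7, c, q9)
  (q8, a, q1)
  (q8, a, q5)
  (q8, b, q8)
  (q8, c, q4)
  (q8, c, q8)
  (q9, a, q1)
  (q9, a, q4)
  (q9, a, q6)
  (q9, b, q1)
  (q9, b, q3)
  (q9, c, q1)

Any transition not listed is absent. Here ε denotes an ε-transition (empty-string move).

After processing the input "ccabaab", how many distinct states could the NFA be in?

9

Start in {q1}.
Read 'c': q1→{q5, q9}; union {q5, q9}; ε-closure = {q2, q5, q9}.
Read 'c': q2→∅, q5→{q6, q7}, q9→{q1}; now {q1, q6, q7}.
Read 'a': q1→∅, q6→{q3, q4, q6, q7}, q7→{q2, q7}; union {q2, q3, q4, q6, q7}; ε-closure = {q2, q3, q4, q6, q7, q9}.
Read 'b': q2→{q1, q4}, q3→∅, q4→∅, q6→∅, q7→{q2, q5, q7, q8}, q9→{q1, q3}; union {q1, q2, q3, q4, q5, q7, q8}; ε-closure = {q1, q2, q3, q4, q5, q7, q8, q9}.
Read 'a': q1→∅, q2→{q1, q2, q7, q9}, q3→{q1, q4, q6}, q4→{q3}, q5→{q1, q8}, q7→{q2, q7}, q8→{q1, q5}, q9→{q1, q4, q6}; now {q1, q2, q3, q4, q5, q6, q7, q8, q9}.
Read 'a': q1→∅, q2→{q1, q2, q7, q9}, q3→{q1, q4, q6}, q4→{q3}, q5→{q1, q8}, q6→{q3, q4, q6, q7}, q7→{q2, q7}, q8→{q1, q5}, q9→{q1, q4, q6}; now {q1, q2, q3, q4, q5, q6, q7, q8, q9}.
Read 'b': q1→∅, q2→{q1, q4}, q3→∅, q4→∅, q5→{q6, q8}, q6→∅, q7→{q2, q5, q7, q8}, q8→{q8}, q9→{q1, q3}; union {q1, q2, q3, q4, q5, q6, q7, q8}; ε-closure = {q1, q2, q3, q4, q5, q6, q7, q8, q9}.
That set has 9 states.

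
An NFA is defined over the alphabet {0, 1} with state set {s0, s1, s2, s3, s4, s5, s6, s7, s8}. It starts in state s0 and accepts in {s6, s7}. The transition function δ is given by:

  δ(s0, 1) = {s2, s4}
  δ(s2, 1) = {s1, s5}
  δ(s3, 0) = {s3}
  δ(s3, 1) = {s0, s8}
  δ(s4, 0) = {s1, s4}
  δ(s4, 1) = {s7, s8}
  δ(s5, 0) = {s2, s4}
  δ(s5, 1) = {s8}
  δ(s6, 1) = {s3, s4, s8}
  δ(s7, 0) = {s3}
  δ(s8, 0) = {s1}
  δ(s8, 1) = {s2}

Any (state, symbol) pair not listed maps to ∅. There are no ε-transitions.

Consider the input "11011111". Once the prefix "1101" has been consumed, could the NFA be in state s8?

Yes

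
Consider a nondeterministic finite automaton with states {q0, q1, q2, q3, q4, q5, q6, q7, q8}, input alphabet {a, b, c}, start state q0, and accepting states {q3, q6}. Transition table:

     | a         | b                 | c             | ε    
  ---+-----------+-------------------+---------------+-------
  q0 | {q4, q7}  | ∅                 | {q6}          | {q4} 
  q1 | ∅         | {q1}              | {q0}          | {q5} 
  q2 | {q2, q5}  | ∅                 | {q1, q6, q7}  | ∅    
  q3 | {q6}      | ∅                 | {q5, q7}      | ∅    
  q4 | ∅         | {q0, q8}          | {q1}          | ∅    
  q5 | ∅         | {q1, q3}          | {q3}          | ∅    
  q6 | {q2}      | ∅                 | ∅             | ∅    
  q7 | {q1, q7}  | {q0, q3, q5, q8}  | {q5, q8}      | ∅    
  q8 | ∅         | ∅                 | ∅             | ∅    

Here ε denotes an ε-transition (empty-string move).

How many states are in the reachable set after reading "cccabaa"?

4

Start: ε-closure({q0}) = {q0, q4}.
Read 'c': {q0, q4} → {q1, q5, q6}.
Read 'c': {q1, q5, q6} → {q0, q3, q4}.
Read 'c': {q0, q3, q4} → {q1, q5, q6, q7}.
Read 'a': {q1, q5, q6, q7} → {q1, q2, q5, q7}.
Read 'b': {q1, q2, q5, q7} → {q0, q1, q3, q4, q5, q8}.
Read 'a': {q0, q1, q3, q4, q5, q8} → {q4, q6, q7}.
Read 'a': {q4, q6, q7} → {q1, q2, q5, q7}.
That set has 4 states.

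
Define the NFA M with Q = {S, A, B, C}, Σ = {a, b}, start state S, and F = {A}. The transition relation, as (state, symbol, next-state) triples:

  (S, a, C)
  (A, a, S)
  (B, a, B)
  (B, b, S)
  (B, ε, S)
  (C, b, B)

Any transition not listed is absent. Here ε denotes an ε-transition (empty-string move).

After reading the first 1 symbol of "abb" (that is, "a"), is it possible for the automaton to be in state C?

Start in {S}.
Read 'a': S→{C}; now {C}.
State C is in {C}.

Yes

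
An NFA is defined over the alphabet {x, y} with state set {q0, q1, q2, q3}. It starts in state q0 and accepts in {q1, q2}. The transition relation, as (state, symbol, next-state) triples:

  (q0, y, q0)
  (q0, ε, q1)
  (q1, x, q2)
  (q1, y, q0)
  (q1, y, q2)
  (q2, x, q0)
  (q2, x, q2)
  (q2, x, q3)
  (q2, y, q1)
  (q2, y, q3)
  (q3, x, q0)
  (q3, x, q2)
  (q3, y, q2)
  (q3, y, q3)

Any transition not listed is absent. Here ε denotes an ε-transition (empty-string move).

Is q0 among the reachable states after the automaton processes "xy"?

Start: ε-closure({q0}) = {q0, q1}.
Read 'x': q0→∅, q1→{q2}; now {q2}.
Read 'y': q2→{q1, q3}; now {q1, q3}.
State q0 is not in {q1, q3}.

No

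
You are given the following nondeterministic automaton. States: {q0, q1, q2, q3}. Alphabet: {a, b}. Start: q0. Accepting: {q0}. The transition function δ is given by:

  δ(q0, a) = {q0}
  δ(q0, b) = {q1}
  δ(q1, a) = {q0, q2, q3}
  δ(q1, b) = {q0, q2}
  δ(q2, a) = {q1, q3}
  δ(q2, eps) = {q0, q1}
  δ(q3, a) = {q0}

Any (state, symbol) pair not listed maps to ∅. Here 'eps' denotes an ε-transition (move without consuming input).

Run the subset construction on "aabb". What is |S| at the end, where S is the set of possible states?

3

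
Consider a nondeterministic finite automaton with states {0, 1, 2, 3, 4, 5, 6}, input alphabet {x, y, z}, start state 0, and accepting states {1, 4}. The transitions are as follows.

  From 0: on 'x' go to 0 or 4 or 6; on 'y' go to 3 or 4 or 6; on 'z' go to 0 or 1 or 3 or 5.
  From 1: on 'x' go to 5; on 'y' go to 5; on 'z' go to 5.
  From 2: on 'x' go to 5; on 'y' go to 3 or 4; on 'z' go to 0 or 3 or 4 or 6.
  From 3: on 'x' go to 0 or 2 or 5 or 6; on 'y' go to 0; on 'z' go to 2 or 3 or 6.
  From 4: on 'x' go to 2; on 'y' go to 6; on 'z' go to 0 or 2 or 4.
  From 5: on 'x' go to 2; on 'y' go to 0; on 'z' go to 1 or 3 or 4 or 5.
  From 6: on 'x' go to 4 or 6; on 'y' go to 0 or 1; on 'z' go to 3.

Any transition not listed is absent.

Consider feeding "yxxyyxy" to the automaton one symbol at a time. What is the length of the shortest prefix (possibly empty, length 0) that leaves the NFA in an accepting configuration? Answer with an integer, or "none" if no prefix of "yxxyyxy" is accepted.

1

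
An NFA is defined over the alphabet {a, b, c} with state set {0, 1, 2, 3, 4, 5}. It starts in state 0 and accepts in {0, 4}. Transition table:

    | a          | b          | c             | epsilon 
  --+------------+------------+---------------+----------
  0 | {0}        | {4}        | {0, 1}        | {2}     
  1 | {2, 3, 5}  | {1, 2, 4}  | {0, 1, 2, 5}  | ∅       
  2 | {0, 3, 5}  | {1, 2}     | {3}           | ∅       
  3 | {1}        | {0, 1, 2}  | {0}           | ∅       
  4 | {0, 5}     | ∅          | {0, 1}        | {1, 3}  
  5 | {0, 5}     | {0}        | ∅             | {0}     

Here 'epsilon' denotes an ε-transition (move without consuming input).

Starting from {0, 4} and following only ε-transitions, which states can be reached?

Begin with {0, 4}.
ε-move 0 → 2; add 2.
ε-move 4 → 1; add 1.
ε-move 4 → 3; add 3.

{0, 1, 2, 3, 4}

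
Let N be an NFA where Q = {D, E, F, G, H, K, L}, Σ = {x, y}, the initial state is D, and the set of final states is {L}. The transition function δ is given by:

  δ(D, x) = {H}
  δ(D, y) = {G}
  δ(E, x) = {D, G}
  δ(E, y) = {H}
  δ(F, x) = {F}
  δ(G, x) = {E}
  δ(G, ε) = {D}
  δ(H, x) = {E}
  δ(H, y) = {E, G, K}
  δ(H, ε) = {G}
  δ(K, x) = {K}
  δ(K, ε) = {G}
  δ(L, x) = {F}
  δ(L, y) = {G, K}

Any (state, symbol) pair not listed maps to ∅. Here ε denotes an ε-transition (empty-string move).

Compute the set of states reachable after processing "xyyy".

Start in {D}.
Read 'x': D→{H}; union {H}; ε-closure = {D, G, H}.
Read 'y': D→{G}, G→∅, H→{E, G, K}; union {E, G, K}; ε-closure = {D, E, G, K}.
Read 'y': D→{G}, E→{H}, G→∅, K→∅; union {G, H}; ε-closure = {D, G, H}.
Read 'y': D→{G}, G→∅, H→{E, G, K}; union {E, G, K}; ε-closure = {D, E, G, K}.

{D, E, G, K}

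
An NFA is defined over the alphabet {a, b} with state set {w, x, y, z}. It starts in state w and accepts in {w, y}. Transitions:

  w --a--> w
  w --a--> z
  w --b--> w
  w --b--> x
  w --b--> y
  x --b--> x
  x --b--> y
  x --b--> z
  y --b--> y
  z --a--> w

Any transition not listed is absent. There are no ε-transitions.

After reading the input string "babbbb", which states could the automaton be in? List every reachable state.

{w, x, y, z}

Start in {w}.
Read 'b': {w} → {w, x, y}.
Read 'a': {w, x, y} → {w, z}.
Read 'b': {w, z} → {w, x, y}.
Read 'b': {w, x, y} → {w, x, y, z}.
Read 'b': {w, x, y, z} → {w, x, y, z}.
Read 'b': {w, x, y, z} → {w, x, y, z}.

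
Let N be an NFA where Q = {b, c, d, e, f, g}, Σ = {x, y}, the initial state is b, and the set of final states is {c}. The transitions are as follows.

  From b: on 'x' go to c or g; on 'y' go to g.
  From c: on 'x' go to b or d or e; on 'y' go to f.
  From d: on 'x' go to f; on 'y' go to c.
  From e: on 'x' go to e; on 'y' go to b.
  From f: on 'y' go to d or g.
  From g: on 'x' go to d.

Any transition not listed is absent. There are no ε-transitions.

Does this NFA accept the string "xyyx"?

No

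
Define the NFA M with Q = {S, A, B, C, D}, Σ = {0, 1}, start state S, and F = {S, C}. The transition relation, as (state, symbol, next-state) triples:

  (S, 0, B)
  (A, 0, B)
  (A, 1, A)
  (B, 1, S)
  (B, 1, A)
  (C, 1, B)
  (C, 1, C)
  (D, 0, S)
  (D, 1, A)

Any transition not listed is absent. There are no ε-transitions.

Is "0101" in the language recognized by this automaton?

Start in {S}.
Read '0': S→{B}; now {B}.
Read '1': B→{S, A}; now {S, A}.
Read '0': S→{B}, A→{B}; now {B}.
Read '1': B→{S, A}; now {S, A}.
The final set {S, A} contains the accepting state S.

Yes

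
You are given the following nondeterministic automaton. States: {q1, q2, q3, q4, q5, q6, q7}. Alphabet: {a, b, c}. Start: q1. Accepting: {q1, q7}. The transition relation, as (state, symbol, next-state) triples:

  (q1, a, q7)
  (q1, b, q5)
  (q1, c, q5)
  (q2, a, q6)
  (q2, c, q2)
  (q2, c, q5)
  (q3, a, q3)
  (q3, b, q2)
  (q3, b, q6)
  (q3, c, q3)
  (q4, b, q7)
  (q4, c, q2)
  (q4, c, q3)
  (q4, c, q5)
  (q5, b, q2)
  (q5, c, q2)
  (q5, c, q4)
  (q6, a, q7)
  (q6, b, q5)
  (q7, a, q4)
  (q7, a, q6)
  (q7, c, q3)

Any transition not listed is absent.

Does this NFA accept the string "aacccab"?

No

Start in {q1}.
Read 'a': {q1} → {q7}.
Read 'a': {q7} → {q4, q6}.
Read 'c': {q4, q6} → {q2, q3, q5}.
Read 'c': {q2, q3, q5} → {q2, q3, q4, q5}.
Read 'c': {q2, q3, q4, q5} → {q2, q3, q4, q5}.
Read 'a': {q2, q3, q4, q5} → {q3, q6}.
Read 'b': {q3, q6} → {q2, q5, q6}.
The final set {q2, q5, q6} contains no accepting state.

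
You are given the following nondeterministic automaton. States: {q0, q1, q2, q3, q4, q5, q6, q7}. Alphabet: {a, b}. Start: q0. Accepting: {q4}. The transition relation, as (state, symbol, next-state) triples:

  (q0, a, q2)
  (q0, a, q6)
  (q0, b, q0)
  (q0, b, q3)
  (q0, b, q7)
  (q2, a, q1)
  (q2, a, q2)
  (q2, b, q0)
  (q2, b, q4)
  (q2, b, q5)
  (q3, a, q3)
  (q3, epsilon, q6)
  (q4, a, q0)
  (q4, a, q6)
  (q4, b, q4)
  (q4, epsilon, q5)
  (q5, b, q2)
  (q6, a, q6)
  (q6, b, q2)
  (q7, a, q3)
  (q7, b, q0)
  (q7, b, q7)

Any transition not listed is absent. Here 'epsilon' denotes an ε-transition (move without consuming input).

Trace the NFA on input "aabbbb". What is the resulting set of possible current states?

Start in {q0}.
Read 'a': {q0} → {q2, q6}.
Read 'a': {q2, q6} → {q1, q2, q6}.
Read 'b': {q1, q2, q6} → {q0, q2, q4, q5}.
Read 'b': {q0, q2, q4, q5} → {q0, q2, q3, q4, q5, q6, q7}.
Read 'b': {q0, q2, q3, q4, q5, q6, q7} → {q0, q2, q3, q4, q5, q6, q7}.
Read 'b': {q0, q2, q3, q4, q5, q6, q7} → {q0, q2, q3, q4, q5, q6, q7}.

{q0, q2, q3, q4, q5, q6, q7}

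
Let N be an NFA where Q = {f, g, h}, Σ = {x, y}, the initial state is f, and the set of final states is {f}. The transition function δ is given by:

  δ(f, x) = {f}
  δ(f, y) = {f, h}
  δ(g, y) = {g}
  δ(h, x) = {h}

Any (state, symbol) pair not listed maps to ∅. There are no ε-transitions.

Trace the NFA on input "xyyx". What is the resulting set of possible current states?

Start in {f}.
Read 'x': f→{f}; now {f}.
Read 'y': f→{f, h}; now {f, h}.
Read 'y': f→{f, h}, h→∅; now {f, h}.
Read 'x': f→{f}, h→{h}; now {f, h}.

{f, h}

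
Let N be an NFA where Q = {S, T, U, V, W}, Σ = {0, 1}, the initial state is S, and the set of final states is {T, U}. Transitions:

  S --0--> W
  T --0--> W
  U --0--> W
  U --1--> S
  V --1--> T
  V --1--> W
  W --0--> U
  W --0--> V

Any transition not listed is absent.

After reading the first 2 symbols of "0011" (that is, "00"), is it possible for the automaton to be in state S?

Start in {S}.
Read '0': S→{W}; now {W}.
Read '0': W→{U, V}; now {U, V}.
State S is not in {U, V}.

No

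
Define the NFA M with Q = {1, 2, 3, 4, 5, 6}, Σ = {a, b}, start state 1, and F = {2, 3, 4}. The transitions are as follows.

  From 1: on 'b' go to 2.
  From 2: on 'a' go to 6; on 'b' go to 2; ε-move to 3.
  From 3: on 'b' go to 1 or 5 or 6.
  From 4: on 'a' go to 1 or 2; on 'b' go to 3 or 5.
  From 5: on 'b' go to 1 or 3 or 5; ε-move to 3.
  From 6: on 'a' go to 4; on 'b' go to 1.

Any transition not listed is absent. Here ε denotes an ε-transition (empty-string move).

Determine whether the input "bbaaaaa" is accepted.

Yes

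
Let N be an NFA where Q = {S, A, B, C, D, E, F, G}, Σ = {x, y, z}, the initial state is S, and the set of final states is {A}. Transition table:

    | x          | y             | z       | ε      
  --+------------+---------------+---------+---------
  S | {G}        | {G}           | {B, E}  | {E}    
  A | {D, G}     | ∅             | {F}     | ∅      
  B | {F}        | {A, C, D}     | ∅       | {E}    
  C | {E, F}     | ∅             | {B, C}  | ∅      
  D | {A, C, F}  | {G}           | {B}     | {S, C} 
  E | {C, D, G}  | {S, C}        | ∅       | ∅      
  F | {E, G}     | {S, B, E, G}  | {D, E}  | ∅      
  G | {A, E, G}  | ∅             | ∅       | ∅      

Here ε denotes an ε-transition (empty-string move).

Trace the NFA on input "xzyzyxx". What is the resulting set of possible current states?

Start: ε-closure({S}) = {S, E}.
Read 'x': S→{G}, E→{C, D, G}; union {C, D, G}; ε-closure = {S, C, D, E, G}.
Read 'z': S→{B, E}, C→{B, C}, D→{B}, E→∅, G→∅; now {B, C, E}.
Read 'y': B→{A, C, D}, C→∅, E→{S, C}; union {S, A, C, D}; ε-closure = {S, A, C, D, E}.
Read 'z': S→{B, E}, A→{F}, C→{B, C}, D→{B}, E→∅; now {B, C, E, F}.
Read 'y': B→{A, C, D}, C→∅, E→{S, C}, F→{S, B, E, G}; now {S, A, B, C, D, E, G}.
Read 'x': S→{G}, A→{D, G}, B→{F}, C→{E, F}, D→{A, C, F}, E→{C, D, G}, G→{A, E, G}; union {A, C, D, E, F, G}; ε-closure = {S, A, C, D, E, F, G}.
Read 'x': S→{G}, A→{D, G}, C→{E, F}, D→{A, C, F}, E→{C, D, G}, F→{E, G}, G→{A, E, G}; union {A, C, D, E, F, G}; ε-closure = {S, A, C, D, E, F, G}.

{S, A, C, D, E, F, G}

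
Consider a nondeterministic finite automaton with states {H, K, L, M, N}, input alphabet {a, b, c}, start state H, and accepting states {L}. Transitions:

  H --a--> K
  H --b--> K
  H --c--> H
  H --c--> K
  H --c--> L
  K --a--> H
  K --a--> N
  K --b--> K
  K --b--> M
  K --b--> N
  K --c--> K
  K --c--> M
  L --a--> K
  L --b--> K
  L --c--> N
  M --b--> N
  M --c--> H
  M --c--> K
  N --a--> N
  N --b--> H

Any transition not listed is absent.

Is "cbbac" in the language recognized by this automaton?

Yes

Start in {H}.
Read 'c': H→{H, K, L}; now {H, K, L}.
Read 'b': H→{K}, K→{K, M, N}, L→{K}; now {K, M, N}.
Read 'b': K→{K, M, N}, M→{N}, N→{H}; now {H, K, M, N}.
Read 'a': H→{K}, K→{H, N}, M→∅, N→{N}; now {H, K, N}.
Read 'c': H→{H, K, L}, K→{K, M}, N→∅; now {H, K, L, M}.
The final set {H, K, L, M} contains the accepting state L.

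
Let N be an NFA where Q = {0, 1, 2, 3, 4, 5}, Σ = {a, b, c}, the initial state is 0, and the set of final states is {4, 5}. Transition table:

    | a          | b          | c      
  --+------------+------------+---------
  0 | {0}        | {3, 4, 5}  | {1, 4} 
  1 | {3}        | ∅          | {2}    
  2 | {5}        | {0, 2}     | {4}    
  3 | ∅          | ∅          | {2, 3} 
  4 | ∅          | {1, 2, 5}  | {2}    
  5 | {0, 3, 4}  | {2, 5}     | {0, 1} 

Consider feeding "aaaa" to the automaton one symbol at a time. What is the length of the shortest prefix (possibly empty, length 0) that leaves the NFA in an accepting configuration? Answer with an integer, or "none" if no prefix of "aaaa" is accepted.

Start in {0}.
Read 'a': {0} → {0}.
Read 'a': {0} → {0}.
Read 'a': {0} → {0}.
Read 'a': {0} → {0}.
No reachable set along the way intersects F.

none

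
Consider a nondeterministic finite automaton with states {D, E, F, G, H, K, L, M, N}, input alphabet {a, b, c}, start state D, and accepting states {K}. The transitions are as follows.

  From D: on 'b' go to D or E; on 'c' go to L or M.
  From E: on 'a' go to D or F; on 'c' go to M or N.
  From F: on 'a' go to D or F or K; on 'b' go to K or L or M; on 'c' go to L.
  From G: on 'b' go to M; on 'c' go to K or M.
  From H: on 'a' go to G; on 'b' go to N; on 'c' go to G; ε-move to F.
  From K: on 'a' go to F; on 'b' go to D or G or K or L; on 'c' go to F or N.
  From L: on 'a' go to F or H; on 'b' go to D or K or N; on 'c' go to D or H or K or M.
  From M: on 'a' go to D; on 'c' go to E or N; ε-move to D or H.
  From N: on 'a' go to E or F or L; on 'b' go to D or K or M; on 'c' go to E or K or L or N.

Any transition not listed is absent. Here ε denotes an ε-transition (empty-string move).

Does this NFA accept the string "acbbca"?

Start in {D}.
Read 'a': D→∅; now ∅.
The set is empty and remains empty for the remaining 5 symbols.
The final set ∅ contains no accepting state.

No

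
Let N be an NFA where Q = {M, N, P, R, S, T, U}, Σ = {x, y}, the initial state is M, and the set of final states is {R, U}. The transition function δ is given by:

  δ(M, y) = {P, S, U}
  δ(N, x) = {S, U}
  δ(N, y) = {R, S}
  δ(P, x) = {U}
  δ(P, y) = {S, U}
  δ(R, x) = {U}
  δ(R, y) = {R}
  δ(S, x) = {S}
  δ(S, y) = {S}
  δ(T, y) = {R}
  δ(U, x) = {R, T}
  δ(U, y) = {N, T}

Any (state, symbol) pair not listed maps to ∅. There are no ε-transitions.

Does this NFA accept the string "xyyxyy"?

No

Start in {M}.
Read 'x': M→∅; now ∅.
The set is empty and remains empty for the remaining 5 symbols.
The final set ∅ contains no accepting state.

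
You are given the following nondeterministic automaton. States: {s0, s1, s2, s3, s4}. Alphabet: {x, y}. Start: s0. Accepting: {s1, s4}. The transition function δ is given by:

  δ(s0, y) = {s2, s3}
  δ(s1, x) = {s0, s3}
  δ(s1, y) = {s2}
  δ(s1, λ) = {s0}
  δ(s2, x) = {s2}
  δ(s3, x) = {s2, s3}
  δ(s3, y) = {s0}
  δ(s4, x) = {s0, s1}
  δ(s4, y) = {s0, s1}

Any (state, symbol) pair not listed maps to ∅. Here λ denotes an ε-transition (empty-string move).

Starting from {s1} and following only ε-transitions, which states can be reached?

Begin with {s1}.
ε-move s1 → s0; add s0.

{s0, s1}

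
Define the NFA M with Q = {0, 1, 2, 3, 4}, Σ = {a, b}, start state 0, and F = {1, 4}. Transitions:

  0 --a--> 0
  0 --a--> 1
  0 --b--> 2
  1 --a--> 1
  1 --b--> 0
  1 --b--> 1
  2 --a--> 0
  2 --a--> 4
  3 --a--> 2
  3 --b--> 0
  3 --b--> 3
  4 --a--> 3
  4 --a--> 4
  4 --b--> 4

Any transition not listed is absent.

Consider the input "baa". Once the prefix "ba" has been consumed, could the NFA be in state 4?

Yes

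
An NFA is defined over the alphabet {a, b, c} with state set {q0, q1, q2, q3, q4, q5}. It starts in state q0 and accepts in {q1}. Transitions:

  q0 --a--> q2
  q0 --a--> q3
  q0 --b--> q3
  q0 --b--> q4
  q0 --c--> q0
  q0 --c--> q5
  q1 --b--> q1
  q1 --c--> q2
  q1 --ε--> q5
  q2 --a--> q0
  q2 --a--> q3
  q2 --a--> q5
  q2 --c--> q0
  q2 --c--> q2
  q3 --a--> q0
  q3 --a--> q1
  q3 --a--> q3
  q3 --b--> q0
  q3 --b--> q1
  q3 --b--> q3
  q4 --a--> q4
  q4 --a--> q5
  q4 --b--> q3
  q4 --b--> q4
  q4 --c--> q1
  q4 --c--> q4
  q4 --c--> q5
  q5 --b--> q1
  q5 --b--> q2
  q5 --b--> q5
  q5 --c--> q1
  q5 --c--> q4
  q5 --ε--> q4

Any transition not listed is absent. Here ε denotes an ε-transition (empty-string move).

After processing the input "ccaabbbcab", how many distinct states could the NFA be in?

6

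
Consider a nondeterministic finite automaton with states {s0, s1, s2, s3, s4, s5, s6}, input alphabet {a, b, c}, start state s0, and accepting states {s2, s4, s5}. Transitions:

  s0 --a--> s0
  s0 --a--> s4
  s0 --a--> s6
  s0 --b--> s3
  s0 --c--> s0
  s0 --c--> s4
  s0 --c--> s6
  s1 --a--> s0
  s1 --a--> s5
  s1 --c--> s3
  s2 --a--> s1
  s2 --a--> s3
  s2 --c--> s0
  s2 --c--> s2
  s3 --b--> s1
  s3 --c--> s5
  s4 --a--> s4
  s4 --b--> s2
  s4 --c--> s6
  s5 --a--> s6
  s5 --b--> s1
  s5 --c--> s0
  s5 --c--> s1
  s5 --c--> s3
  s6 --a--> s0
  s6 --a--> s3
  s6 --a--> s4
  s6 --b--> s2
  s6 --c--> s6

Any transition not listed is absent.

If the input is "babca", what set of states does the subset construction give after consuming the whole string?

Start in {s0}.
Read 'b': s0→{s3}; now {s3}.
Read 'a': s3→∅; now ∅.
The set is empty and remains empty for the remaining 3 symbols.

∅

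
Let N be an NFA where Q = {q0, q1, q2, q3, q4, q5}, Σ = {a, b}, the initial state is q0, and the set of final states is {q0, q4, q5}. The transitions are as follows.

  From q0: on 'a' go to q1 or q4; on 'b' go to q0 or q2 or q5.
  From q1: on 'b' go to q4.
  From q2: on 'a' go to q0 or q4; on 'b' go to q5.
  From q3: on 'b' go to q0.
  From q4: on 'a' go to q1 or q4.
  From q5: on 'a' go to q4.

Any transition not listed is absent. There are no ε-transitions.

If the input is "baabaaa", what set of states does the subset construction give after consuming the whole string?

{q1, q4}

Start in {q0}.
Read 'b': {q0} → {q0, q2, q5}.
Read 'a': {q0, q2, q5} → {q0, q1, q4}.
Read 'a': {q0, q1, q4} → {q1, q4}.
Read 'b': {q1, q4} → {q4}.
Read 'a': {q4} → {q1, q4}.
Read 'a': {q1, q4} → {q1, q4}.
Read 'a': {q1, q4} → {q1, q4}.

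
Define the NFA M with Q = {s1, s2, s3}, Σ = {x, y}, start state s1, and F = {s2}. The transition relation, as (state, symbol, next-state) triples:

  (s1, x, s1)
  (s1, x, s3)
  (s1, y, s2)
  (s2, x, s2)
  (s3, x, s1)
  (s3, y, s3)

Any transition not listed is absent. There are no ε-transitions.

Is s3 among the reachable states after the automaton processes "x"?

Yes

Start in {s1}.
Read 'x': s1→{s1, s3}; now {s1, s3}.
State s3 is in {s1, s3}.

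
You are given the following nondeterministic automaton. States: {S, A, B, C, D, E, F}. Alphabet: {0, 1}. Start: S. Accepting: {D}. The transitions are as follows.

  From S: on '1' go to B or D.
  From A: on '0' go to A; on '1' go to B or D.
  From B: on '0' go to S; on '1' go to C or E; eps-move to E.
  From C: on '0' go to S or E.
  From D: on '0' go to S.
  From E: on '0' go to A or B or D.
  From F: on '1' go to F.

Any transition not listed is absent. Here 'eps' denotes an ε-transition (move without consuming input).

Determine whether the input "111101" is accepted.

Start in {S}.
Read '1': {S} → {B, D, E}.
Read '1': {B, D, E} → {C, E}.
Read '1': {C, E} → ∅.
The set is empty and remains empty for the remaining 3 symbols.
The final set ∅ contains no accepting state.

No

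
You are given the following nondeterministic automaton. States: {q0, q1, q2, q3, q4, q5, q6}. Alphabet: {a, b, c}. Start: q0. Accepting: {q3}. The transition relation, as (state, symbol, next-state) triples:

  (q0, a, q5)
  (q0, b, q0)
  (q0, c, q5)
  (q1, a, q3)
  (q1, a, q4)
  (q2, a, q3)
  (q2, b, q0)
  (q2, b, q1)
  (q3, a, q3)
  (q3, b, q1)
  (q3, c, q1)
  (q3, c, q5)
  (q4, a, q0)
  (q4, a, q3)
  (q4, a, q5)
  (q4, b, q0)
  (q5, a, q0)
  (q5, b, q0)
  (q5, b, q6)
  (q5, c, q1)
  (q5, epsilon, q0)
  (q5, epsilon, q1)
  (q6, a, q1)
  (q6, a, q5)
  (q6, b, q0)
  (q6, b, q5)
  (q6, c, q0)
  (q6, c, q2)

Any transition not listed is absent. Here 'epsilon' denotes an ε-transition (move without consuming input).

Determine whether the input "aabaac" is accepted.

Start in {q0}.
Read 'a': {q0} → {q0, q1, q5}.
Read 'a': {q0, q1, q5} → {q0, q1, q3, q4, q5}.
Read 'b': {q0, q1, q3, q4, q5} → {q0, q1, q6}.
Read 'a': {q0, q1, q6} → {q0, q1, q3, q4, q5}.
Read 'a': {q0, q1, q3, q4, q5} → {q0, q1, q3, q4, q5}.
Read 'c': {q0, q1, q3, q4, q5} → {q0, q1, q5}.
The final set {q0, q1, q5} contains no accepting state.

No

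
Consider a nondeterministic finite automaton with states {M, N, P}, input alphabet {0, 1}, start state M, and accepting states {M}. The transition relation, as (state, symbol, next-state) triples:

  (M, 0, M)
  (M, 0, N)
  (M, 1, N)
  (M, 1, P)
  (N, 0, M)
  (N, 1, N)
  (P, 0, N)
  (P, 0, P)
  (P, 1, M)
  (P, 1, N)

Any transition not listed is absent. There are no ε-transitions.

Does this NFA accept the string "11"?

Start in {M}.
Read '1': M→{N, P}; now {N, P}.
Read '1': N→{N}, P→{M, N}; now {M, N}.
The final set {M, N} contains the accepting state M.

Yes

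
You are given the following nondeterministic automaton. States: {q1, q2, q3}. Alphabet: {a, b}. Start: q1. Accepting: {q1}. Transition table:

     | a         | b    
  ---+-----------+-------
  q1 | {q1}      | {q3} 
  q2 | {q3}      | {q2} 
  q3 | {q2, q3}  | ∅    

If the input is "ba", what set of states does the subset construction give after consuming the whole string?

{q2, q3}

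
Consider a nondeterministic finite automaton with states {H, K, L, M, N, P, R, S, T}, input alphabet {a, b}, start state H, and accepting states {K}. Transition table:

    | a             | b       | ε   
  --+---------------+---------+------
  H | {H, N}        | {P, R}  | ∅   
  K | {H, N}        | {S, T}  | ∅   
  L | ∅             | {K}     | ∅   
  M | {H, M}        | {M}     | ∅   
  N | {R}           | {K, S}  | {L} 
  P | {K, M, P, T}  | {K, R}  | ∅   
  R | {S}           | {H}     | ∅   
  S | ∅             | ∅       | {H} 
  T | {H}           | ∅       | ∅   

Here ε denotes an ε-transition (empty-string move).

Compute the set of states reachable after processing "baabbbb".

{H, K, M, P, R, S, T}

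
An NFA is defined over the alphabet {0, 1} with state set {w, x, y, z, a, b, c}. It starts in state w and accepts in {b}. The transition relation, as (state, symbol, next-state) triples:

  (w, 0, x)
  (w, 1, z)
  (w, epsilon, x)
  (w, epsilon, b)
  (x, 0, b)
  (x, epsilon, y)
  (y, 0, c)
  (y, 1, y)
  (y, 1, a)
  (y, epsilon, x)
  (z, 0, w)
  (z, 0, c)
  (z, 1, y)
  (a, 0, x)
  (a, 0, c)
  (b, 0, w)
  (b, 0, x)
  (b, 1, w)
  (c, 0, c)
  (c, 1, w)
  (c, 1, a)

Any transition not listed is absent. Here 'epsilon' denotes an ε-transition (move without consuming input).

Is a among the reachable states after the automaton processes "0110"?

Start: ε-closure({w}) = {w, x, y, b}.
Read '0': w→{x}, x→{b}, y→{c}, b→{w, x}; union {w, x, b, c}; ε-closure = {w, x, y, b, c}.
Read '1': w→{z}, x→∅, y→{y, a}, b→{w}, c→{w, a}; union {w, y, z, a}; ε-closure = {w, x, y, z, a, b}.
Read '1': w→{z}, x→∅, y→{y, a}, z→{y}, a→∅, b→{w}; union {w, y, z, a}; ε-closure = {w, x, y, z, a, b}.
Read '0': w→{x}, x→{b}, y→{c}, z→{w, c}, a→{x, c}, b→{w, x}; union {w, x, b, c}; ε-closure = {w, x, y, b, c}.
State a is not in {w, x, y, b, c}.

No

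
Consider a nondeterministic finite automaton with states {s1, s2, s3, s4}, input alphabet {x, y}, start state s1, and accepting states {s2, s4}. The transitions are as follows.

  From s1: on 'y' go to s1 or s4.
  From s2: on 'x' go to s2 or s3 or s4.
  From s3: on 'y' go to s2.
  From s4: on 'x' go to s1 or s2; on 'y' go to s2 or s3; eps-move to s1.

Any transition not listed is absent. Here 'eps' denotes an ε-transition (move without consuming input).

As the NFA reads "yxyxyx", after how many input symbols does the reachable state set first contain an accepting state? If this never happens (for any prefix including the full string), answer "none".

1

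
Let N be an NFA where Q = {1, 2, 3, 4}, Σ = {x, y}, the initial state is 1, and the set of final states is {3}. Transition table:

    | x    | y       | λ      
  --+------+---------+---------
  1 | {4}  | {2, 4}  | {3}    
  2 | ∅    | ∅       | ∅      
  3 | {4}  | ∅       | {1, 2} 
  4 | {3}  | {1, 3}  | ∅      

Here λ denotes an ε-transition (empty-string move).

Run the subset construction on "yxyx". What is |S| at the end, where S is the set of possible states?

3

Start: ε-closure({1}) = {1, 2, 3}.
Read 'y': {1, 2, 3} → {2, 4}.
Read 'x': {2, 4} → {1, 2, 3}.
Read 'y': {1, 2, 3} → {2, 4}.
Read 'x': {2, 4} → {1, 2, 3}.
That set has 3 states.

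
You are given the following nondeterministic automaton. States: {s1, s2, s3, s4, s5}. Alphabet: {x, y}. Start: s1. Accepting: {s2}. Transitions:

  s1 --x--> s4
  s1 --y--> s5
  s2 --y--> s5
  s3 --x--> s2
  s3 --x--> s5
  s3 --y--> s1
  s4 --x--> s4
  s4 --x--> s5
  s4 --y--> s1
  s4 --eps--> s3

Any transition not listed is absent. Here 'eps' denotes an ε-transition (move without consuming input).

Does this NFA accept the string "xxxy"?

Start in {s1}.
Read 'x': {s1} → {s3, s4}.
Read 'x': {s3, s4} → {s2, s3, s4, s5}.
Read 'x': {s2, s3, s4, s5} → {s2, s3, s4, s5}.
Read 'y': {s2, s3, s4, s5} → {s1, s5}.
The final set {s1, s5} contains no accepting state.

No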